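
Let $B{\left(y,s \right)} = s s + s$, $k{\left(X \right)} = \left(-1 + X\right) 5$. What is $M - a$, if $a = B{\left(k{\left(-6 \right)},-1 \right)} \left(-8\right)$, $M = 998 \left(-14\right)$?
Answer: $-13972$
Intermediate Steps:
$k{\left(X \right)} = -5 + 5 X$
$B{\left(y,s \right)} = s + s^{2}$ ($B{\left(y,s \right)} = s^{2} + s = s + s^{2}$)
$M = -13972$
$a = 0$ ($a = - (1 - 1) \left(-8\right) = \left(-1\right) 0 \left(-8\right) = 0 \left(-8\right) = 0$)
$M - a = -13972 - 0 = -13972 + 0 = -13972$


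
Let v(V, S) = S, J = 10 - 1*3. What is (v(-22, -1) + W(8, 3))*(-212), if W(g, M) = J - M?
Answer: -636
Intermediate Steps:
J = 7 (J = 10 - 3 = 7)
W(g, M) = 7 - M
(v(-22, -1) + W(8, 3))*(-212) = (-1 + (7 - 1*3))*(-212) = (-1 + (7 - 3))*(-212) = (-1 + 4)*(-212) = 3*(-212) = -636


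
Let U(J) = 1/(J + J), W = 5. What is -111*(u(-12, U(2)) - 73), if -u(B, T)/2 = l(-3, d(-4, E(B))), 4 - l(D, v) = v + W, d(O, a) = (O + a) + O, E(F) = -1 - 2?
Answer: 10323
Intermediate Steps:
E(F) = -3
d(O, a) = a + 2*O
U(J) = 1/(2*J)
l(D, v) = -1 - v (l(D, v) = 4 - (v + 5) = 4 - (5 + v) = 4 + (-5 - v) = -1 - v)
u(B, T) = -20 (u(B, T) = -2*(-1 - (-3 + 2*(-4))) = -2*(-1 - (-3 - 8)) = -2*(-1 - 1*(-11)) = -2*(-1 + 11) = -2*10 = -20)
-111*(u(-12, U(2)) - 73) = -111*(-20 - 73) = -111*(-93) = 10323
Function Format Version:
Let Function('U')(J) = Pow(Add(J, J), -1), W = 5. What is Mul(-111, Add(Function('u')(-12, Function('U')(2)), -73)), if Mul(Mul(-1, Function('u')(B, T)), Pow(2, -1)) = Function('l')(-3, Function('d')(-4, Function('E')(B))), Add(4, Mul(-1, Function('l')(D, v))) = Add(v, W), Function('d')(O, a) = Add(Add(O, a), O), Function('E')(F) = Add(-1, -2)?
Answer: 10323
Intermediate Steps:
Function('E')(F) = -3
Function('d')(O, a) = Add(a, Mul(2, O))
Function('U')(J) = Mul(Rational(1, 2), Pow(J, -1)) (Function('U')(J) = Pow(Mul(2, J), -1) = Mul(Rational(1, 2), Pow(J, -1)))
Function('l')(D, v) = Add(-1, Mul(-1, v)) (Function('l')(D, v) = Add(4, Mul(-1, Add(v, 5))) = Add(4, Mul(-1, Add(5, v))) = Add(4, Add(-5, Mul(-1, v))) = Add(-1, Mul(-1, v)))
Function('u')(B, T) = -20 (Function('u')(B, T) = Mul(-2, Add(-1, Mul(-1, Add(-3, Mul(2, -4))))) = Mul(-2, Add(-1, Mul(-1, Add(-3, -8)))) = Mul(-2, Add(-1, Mul(-1, -11))) = Mul(-2, Add(-1, 11)) = Mul(-2, 10) = -20)
Mul(-111, Add(Function('u')(-12, Function('U')(2)), -73)) = Mul(-111, Add(-20, -73)) = Mul(-111, -93) = 10323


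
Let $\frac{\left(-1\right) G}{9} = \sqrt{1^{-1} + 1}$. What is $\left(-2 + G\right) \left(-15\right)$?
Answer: $30 + 135 \sqrt{2} \approx 220.92$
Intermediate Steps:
$G = - 9 \sqrt{2}$ ($G = - 9 \sqrt{1^{-1} + 1} = - 9 \sqrt{1 + 1} = - 9 \sqrt{2} \approx -12.728$)
$\left(-2 + G\right) \left(-15\right) = \left(-2 - 9 \sqrt{2}\right) \left(-15\right) = 30 + 135 \sqrt{2}$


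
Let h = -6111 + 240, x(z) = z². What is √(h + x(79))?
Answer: √370 ≈ 19.235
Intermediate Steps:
h = -5871
√(h + x(79)) = √(-5871 + 79²) = √(-5871 + 6241) = √370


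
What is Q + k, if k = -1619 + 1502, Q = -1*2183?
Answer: -2300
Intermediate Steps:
Q = -2183
k = -117
Q + k = -2183 - 117 = -2300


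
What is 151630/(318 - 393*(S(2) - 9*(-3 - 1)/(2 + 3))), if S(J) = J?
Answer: -379075/8244 ≈ -45.982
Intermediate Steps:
151630/(318 - 393*(S(2) - 9*(-3 - 1)/(2 + 3))) = 151630/(318 - 393*(2 - 9*(-3 - 1)/(2 + 3))) = 151630/(318 - 393*(2 - (-36)/5)) = 151630/(318 - 393*(2 - 9*(-4/5))) = 151630/(318 - 393*(2 + 36/5)) = 151630/(318 - 393*46/5) = 151630/(318 - 18078/5) = 151630/(-16488/5) = 151630*(-5/16488) = -379075/8244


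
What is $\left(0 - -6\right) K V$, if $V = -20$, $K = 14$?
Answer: $-1680$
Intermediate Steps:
$\left(0 - -6\right) K V = \left(0 - -6\right) 14 \left(-20\right) = \left(0 + 6\right) 14 \left(-20\right) = 6 \cdot 14 \left(-20\right) = 84 \left(-20\right) = -1680$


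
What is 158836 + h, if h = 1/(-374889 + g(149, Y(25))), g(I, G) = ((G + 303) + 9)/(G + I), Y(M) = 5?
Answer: 9170013506250/57732589 ≈ 1.5884e+5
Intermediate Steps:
g(I, G) = (312 + G)/(G + I) (g(I, G) = ((303 + G) + 9)/(G + I) = (312 + G)/(G + I))
h = -154/57732589 (h = 1/(-374889 + (312 + 5)/(5 + 149)) = 1/(-374889 + 317/154) = 1/(-57732589/154) = -154/57732589 ≈ -2.6675e-6)
158836 + h = 158836 - 154/57732589 = 9170013506250/57732589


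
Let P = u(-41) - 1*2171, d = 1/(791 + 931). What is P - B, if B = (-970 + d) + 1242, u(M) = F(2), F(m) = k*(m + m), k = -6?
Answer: -4248175/1722 ≈ -2467.0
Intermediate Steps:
F(m) = -12*m (F(m) = -6*(m + m) = -12*m)
d = 1/1722 ≈ 0.00058072
u(M) = -24 (u(M) = -12*2 = -24)
B = 468385/1722 (B = (-970 + 1/1722) + 1242 = -1670339/1722 + 1242 = 468385/1722 ≈ 272.00)
P = -2195 (P = -24 - 1*2171 = -24 - 2171 = -2195)
P - B = -2195 - 1*468385/1722 = -2195 - 468385/1722 = -4248175/1722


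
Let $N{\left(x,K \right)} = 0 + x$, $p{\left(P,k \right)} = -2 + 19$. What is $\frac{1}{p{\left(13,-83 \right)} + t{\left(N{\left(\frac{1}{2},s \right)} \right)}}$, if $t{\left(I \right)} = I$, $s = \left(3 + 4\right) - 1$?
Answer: $\frac{2}{35} \approx 0.057143$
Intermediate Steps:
$p{\left(P,k \right)} = 17$
$s = 6$ ($s = 7 - 1 = 6$)
$N{\left(x,K \right)} = x$
$\frac{1}{p{\left(13,-83 \right)} + t{\left(N{\left(\frac{1}{2},s \right)} \right)}} = \frac{1}{17 + \frac{1}{2}} = \frac{1}{\frac{35}{2}} = \frac{2}{35}$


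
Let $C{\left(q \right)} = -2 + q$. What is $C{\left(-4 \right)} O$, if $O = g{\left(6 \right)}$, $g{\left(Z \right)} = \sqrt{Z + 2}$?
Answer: $- 12 \sqrt{2} \approx -16.971$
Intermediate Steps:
$g{\left(Z \right)} = \sqrt{2 + Z}$
$O = 2 \sqrt{2}$ ($O = \sqrt{2 + 6} = \sqrt{8} = 2 \sqrt{2} \approx 2.8284$)
$C{\left(-4 \right)} O = \left(-2 - 4\right) 2 \sqrt{2} = - 6 \cdot 2 \sqrt{2} = - 12 \sqrt{2}$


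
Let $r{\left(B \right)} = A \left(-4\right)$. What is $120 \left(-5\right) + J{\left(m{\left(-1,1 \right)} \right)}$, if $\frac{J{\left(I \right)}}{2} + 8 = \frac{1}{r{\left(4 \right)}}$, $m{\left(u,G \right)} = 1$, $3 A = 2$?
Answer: $- \frac{2467}{4} \approx -616.75$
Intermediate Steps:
$A = \frac{2}{3}$ ($A = \frac{1}{3} \cdot 2 = \frac{2}{3} \approx 0.66667$)
$r{\left(B \right)} = - \frac{8}{3}$ ($r{\left(B \right)} = \frac{2}{3} \left(-4\right) = - \frac{8}{3}$)
$J{\left(I \right)} = - \frac{67}{4}$ ($J{\left(I \right)} = -16 + \frac{2}{- \frac{8}{3}} = -16 + 2 \left(- \frac{3}{8}\right) = -16 - \frac{3}{4} = - \frac{67}{4}$)
$120 \left(-5\right) + J{\left(m{\left(-1,1 \right)} \right)} = 120 \left(-5\right) - \frac{67}{4} = -600 - \frac{67}{4} = - \frac{2467}{4}$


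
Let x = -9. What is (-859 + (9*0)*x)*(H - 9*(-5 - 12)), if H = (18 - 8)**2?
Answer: -217327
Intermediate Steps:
H = 100 (H = 10**2 = 100)
(-859 + (9*0)*x)*(H - 9*(-5 - 12)) = (-859 + (9*0)*(-9))*(100 - 9*(-5 - 12)) = (-859 + 0*(-9))*(100 - 9*(-17)) = (-859 + 0)*(100 + 153) = -859*253 = -217327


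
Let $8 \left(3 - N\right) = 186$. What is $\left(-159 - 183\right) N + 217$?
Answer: $\frac{14285}{2} \approx 7142.5$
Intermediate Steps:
$N = - \frac{81}{4}$ ($N = 3 - \frac{93}{4} = - \frac{81}{4} \approx -20.25$)
$\left(-159 - 183\right) N + 217 = \left(-159 - 183\right) \left(- \frac{81}{4}\right) + 217 = \left(-342\right) \left(- \frac{81}{4}\right) + 217 = \frac{13851}{2} + 217 = \frac{14285}{2}$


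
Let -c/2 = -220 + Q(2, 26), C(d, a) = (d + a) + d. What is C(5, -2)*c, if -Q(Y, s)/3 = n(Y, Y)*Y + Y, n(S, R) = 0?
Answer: 3616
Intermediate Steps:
C(d, a) = a + 2*d (C(d, a) = (a + d) + d = a + 2*d)
Q(Y, s) = -3*Y (Q(Y, s) = -3*(0*Y + Y) = -3*(0 + Y) = -3*Y)
c = 452 (c = -2*(-220 - 3*2) = -2*(-220 - 6) = -2*(-226) = 452)
C(5, -2)*c = (-2 + 2*5)*452 = (-2 + 10)*452 = 8*452 = 3616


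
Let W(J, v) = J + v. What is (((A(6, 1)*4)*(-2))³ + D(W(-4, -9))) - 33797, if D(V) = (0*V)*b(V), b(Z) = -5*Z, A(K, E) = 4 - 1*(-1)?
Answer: -97797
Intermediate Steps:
A(K, E) = 5 (A(K, E) = 4 + 1 = 5)
D(V) = 0 (D(V) = (0*V)*(-5*V) = 0*(-5*V) = 0)
(((A(6, 1)*4)*(-2))³ + D(W(-4, -9))) - 33797 = (((5*4)*(-2))³ + 0) - 33797 = ((20*(-2))³ + 0) - 33797 = ((-40)³ + 0) - 33797 = (-64000 + 0) - 33797 = -64000 - 33797 = -97797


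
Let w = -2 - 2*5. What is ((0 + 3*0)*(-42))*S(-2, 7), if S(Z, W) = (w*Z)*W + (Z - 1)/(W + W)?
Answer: 0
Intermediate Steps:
w = -12 (w = -2 - 10 = -12)
S(Z, W) = (-1 + Z)/(2*W) - 12*W*Z (S(Z, W) = (-12*Z)*W + (Z - 1)/(W + W) = -12*W*Z + (-1 + Z)/((2*W)) = -12*W*Z + (-1 + Z)*(1/(2*W)) = -12*W*Z + (-1 + Z)/(2*W) = (-1 + Z)/(2*W) - 12*W*Z)
((0 + 3*0)*(-42))*S(-2, 7) = ((0 + 3*0)*(-42))*((1/2)*(-1 - 2 - 24*(-2)*7**2)/7) = ((0 + 0)*(-42))*((1/2)*(1/7)*(-1 - 2 - 24*(-2)*49)) = (0*(-42))*((1/2)*(1/7)*(-1 - 2 + 2352)) = 0*((1/2)*(1/7)*2349) = 0*(2349/14) = 0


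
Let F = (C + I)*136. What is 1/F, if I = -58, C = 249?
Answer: 1/25976 ≈ 3.8497e-5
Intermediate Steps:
F = 25976 (F = (249 - 58)*136 = 191*136 = 25976)
1/F = 1/25976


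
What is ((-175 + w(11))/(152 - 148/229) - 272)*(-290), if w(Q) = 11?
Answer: 137243602/1733 ≈ 79194.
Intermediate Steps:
((-175 + w(11))/(152 - 148/229) - 272)*(-290) = ((-175 + 11)/(152 - 148/229) - 272)*(-290) = (-164/(152 - 148*1/229) - 272)*(-290) = (-164/(152 - 148/229) - 272)*(-290) = (-164/34660/229 - 272)*(-290) = (-164*229/34660 - 272)*(-290) = (-9389/8665 - 272)*(-290) = -2366269/8665*(-290) = 137243602/1733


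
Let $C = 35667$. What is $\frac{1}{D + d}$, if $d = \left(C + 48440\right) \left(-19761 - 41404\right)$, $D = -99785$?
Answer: $- \frac{1}{5144504440} \approx -1.9438 \cdot 10^{-10}$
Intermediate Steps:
$d = -5144404655$ ($d = \left(35667 + 48440\right) \left(-19761 - 41404\right) = 84107 \left(-61165\right) = -5144404655$)
$\frac{1}{D + d} = \frac{1}{-99785 - 5144404655} = \frac{1}{-5144504440} = - \frac{1}{5144504440}$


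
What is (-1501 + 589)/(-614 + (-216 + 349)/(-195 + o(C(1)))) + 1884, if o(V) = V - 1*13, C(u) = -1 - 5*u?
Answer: 82665268/43843 ≈ 1885.5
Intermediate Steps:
o(V) = -13 + V (o(V) = V - 13 = -13 + V)
(-1501 + 589)/(-614 + (-216 + 349)/(-195 + o(C(1)))) + 1884 = (-1501 + 589)/(-614 + (-216 + 349)/(-195 + (-13 + (-1 - 5*1)))) + 1884 = -912/(-614 + 133/(-195 + (-13 + (-1 - 5)))) + 1884 = -912/(-614 + 133/(-195 + (-13 - 6))) + 1884 = -912/(-614 + 133/(-195 - 19)) + 1884 = -912/(-614 + 133/(-214)) + 1884 = -912/(-614 + 133*(-1/214)) + 1884 = -912/(-614 - 133/214) + 1884 = -912/(-131529/214) + 1884 = -912*(-214/131529) + 1884 = 65056/43843 + 1884 = 82665268/43843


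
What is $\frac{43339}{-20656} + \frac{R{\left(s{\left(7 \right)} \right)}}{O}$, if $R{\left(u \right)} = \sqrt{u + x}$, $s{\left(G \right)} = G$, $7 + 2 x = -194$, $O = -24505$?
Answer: $- \frac{43339}{20656} - \frac{i \sqrt{374}}{49010} \approx -2.0981 - 0.00039459 i$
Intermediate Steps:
$x = - \frac{201}{2}$ ($x = - \frac{7}{2} + \frac{1}{2} \left(-194\right) = - \frac{7}{2} - 97 = - \frac{201}{2} \approx -100.5$)
$R{\left(u \right)} = \sqrt{- \frac{201}{2} + u}$ ($R{\left(u \right)} = \sqrt{u - \frac{201}{2}} = \sqrt{- \frac{201}{2} + u}$)
$\frac{43339}{-20656} + \frac{R{\left(s{\left(7 \right)} \right)}}{O} = \frac{43339}{-20656} + \frac{\frac{1}{2} \sqrt{-402 + 4 \cdot 7}}{-24505} = 43339 \left(- \frac{1}{20656}\right) + \frac{\sqrt{-402 + 28}}{2} \left(- \frac{1}{24505}\right) = - \frac{43339}{20656} + \frac{\sqrt{-374}}{2} \left(- \frac{1}{24505}\right) = - \frac{43339}{20656} + \frac{i \sqrt{374}}{2} \left(- \frac{1}{24505}\right) = - \frac{43339}{20656} - \frac{i \sqrt{374}}{49010}$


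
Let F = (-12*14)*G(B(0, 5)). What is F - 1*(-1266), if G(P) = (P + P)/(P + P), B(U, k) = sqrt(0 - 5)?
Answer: 1098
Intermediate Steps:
B(U, k) = I*sqrt(5) (B(U, k) = sqrt(-5) = I*sqrt(5))
G(P) = 1 (G(P) = (2*P)/((2*P)) = (2*P)*(1/(2*P)) = 1)
F = -168 (F = -12*14*1 = -168*1 = -168)
F - 1*(-1266) = -168 - 1*(-1266) = -168 + 1266 = 1098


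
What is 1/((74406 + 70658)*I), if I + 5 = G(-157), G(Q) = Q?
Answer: -1/23500368 ≈ -4.2553e-8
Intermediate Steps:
I = -162 (I = -5 - 157 = -162)
1/((74406 + 70658)*I) = 1/((74406 + 70658)*(-162)) = -1/162/145064 = (1/145064)*(-1/162) = -1/23500368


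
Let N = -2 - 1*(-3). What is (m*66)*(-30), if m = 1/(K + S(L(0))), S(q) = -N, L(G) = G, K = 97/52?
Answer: -2288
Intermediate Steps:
K = 97/52 (K = 97*(1/52) = 97/52 ≈ 1.8654)
N = 1 (N = -2 + 3 = 1)
S(q) = -1 (S(q) = -1*1 = -1)
m = 52/45 (m = 1/(97/52 - 1) = 1/(45/52) = 52/45 ≈ 1.1556)
(m*66)*(-30) = ((52/45)*66)*(-30) = (1144/15)*(-30) = -2288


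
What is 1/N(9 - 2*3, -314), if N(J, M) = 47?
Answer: 1/47 ≈ 0.021277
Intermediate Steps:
1/N(9 - 2*3, -314) = 1/47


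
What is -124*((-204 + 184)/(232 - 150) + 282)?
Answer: -1432448/41 ≈ -34938.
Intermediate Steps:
-124*((-204 + 184)/(232 - 150) + 282) = -124*(-20/82 + 282) = -124*(-20*1/82 + 282) = -124*(-10/41 + 282) = -124*11552/41 = -1432448/41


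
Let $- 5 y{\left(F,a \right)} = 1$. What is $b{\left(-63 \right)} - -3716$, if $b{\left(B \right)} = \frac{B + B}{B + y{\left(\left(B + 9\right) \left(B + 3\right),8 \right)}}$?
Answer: $\frac{587443}{158} \approx 3718.0$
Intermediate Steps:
$y{\left(F,a \right)} = - \frac{1}{5}$ ($y{\left(F,a \right)} = \left(- \frac{1}{5}\right) 1 = - \frac{1}{5}$)
$b{\left(B \right)} = \frac{2 B}{- \frac{1}{5} + B}$ ($b{\left(B \right)} = \frac{B + B}{B - \frac{1}{5}} = \frac{2 B}{- \frac{1}{5} + B}$)
$b{\left(-63 \right)} - -3716 = 10 \left(-63\right) \frac{1}{-1 + 5 \left(-63\right)} - -3716 = 10 \left(-63\right) \frac{1}{-1 - 315} + 3716 = 10 \left(-63\right) \frac{1}{-316} + 3716 = 10 \left(-63\right) \left(- \frac{1}{316}\right) + 3716 = \frac{315}{158} + 3716 = \frac{587443}{158}$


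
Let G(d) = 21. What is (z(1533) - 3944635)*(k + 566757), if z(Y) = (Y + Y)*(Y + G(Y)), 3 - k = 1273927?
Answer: -579826731143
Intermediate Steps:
k = -1273924 (k = 3 - 1*1273927 = 3 - 1273927 = -1273924)
z(Y) = 2*Y*(21 + Y) (z(Y) = (Y + Y)*(Y + 21) = (2*Y)*(21 + Y) = 2*Y*(21 + Y))
(z(1533) - 3944635)*(k + 566757) = (2*1533*(21 + 1533) - 3944635)*(-1273924 + 566757) = (2*1533*1554 - 3944635)*(-707167) = (4764564 - 3944635)*(-707167) = 819929*(-707167) = -579826731143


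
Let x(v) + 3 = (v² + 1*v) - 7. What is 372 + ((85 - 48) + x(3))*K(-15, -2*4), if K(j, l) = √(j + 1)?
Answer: 372 + 39*I*√14 ≈ 372.0 + 145.92*I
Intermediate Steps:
x(v) = -10 + v + v² (x(v) = -3 + ((v² + 1*v) - 7) = -3 + ((v² + v) - 7) = -3 + ((v + v²) - 7) = -3 + (-7 + v + v²) = -10 + v + v²)
K(j, l) = √(1 + j)
372 + ((85 - 48) + x(3))*K(-15, -2*4) = 372 + ((85 - 48) + (-10 + 3 + 3²))*√(1 - 15) = 372 + (37 + (-10 + 3 + 9))*√(-14) = 372 + (37 + 2)*(I*√14) = 372 + 39*(I*√14) = 372 + 39*I*√14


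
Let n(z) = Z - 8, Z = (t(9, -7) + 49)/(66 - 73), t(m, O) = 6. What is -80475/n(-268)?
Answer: 5075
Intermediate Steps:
Z = -55/7 (Z = (6 + 49)/(66 - 73) = 55/(-7) = 55*(-1/7) = -55/7 ≈ -7.8571)
n(z) = -111/7 (n(z) = -55/7 - 8 = -111/7)
-80475/n(-268) = -80475/(-111/7) = -80475*(-7/111) = 5075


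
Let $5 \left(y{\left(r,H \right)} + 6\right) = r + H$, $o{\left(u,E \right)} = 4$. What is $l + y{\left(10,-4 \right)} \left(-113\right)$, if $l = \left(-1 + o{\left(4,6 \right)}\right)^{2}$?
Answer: $\frac{2757}{5} \approx 551.4$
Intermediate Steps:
$y{\left(r,H \right)} = -6 + \frac{H}{5} + \frac{r}{5}$ ($y{\left(r,H \right)} = -6 + \frac{r + H}{5} = -6 + \frac{H + r}{5} = -6 + \left(\frac{H}{5} + \frac{r}{5}\right) = -6 + \frac{H}{5} + \frac{r}{5}$)
$l = 9$ ($l = \left(-1 + 4\right)^{2} = 3^{2} = 9$)
$l + y{\left(10,-4 \right)} \left(-113\right) = 9 + \left(-6 + \frac{1}{5} \left(-4\right) + \frac{1}{5} \cdot 10\right) \left(-113\right) = 9 + \left(-6 - \frac{4}{5} + 2\right) \left(-113\right) = 9 - - \frac{2712}{5} = 9 + \frac{2712}{5} = \frac{2757}{5}$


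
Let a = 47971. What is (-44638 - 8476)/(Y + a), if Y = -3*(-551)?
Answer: -26557/24812 ≈ -1.0703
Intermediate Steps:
Y = 1653
(-44638 - 8476)/(Y + a) = (-44638 - 8476)/(1653 + 47971) = -53114/49624 = -53114*1/49624 = -26557/24812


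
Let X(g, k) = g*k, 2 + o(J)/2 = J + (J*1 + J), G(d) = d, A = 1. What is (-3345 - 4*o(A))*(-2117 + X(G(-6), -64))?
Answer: 5810749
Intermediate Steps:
o(J) = -4 + 6*J (o(J) = -4 + 2*(J + (J*1 + J)) = -4 + 2*(J + (J + J)) = -4 + 2*(J + 2*J) = -4 + 2*(3*J) = -4 + 6*J)
(-3345 - 4*o(A))*(-2117 + X(G(-6), -64)) = (-3345 - 4*(-4 + 6*1))*(-2117 - 6*(-64)) = (-3345 - 4*(-4 + 6))*(-2117 + 384) = (-3345 - 4*2)*(-1733) = (-3345 - 8)*(-1733) = -3353*(-1733) = 5810749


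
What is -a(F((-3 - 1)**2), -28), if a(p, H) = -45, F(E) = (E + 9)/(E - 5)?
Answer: 45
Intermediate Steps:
F(E) = (9 + E)/(-5 + E)
-a(F((-3 - 1)**2), -28) = -1*(-45) = 45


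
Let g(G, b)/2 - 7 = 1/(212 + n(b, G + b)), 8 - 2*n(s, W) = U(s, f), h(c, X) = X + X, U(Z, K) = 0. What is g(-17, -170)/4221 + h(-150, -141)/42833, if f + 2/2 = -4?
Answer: -9106921/2789456292 ≈ -0.0032648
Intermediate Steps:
f = -5 (f = -1 - 4 = -5)
h(c, X) = 2*X
n(s, W) = 4 (n(s, W) = 4 - ½*0 = 4 + 0 = 4)
g(G, b) = 1513/108 (g(G, b) = 14 + 2/(212 + 4) = 14 + 2/216 = 14 + 2*(1/216) = 14 + 1/108 = 1513/108)
g(-17, -170)/4221 + h(-150, -141)/42833 = (1513/108)/4221 + (2*(-141))/42833 = (1513/108)*(1/4221) - 282*1/42833 = 1513/455868 - 282/42833 = -9106921/2789456292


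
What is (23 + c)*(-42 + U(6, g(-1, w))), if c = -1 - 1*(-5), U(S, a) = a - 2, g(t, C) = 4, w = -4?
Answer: -1080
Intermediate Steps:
U(S, a) = -2 + a
c = 4 (c = -1 + 5 = 4)
(23 + c)*(-42 + U(6, g(-1, w))) = (23 + 4)*(-42 + (-2 + 4)) = 27*(-42 + 2) = 27*(-40) = -1080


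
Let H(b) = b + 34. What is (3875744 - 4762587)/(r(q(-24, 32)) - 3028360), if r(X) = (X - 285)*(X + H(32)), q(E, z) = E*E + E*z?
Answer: 886843/2968258 ≈ 0.29878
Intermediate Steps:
H(b) = 34 + b
q(E, z) = E² + E*z
r(X) = (-285 + X)*(66 + X) (r(X) = (X - 285)*(X + (34 + 32)) = (-285 + X)*(X + 66) = (-285 + X)*(66 + X))
(3875744 - 4762587)/(r(q(-24, 32)) - 3028360) = (3875744 - 4762587)/((-18810 + (-24*(-24 + 32))² - (-5256)*(-24 + 32)) - 3028360) = -886843/((-18810 + (-24*8)² - (-5256)*8) - 3028360) = -886843/((-18810 + (-192)² - 219*(-192)) - 3028360) = -886843/((-18810 + 36864 + 42048) - 3028360) = -886843/(60102 - 3028360) = -886843/(-2968258) = -886843*(-1/2968258) = 886843/2968258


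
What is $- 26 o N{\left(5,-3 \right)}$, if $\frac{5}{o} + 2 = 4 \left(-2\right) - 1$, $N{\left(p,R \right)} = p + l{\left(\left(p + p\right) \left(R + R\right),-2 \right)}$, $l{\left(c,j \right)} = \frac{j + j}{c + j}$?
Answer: $\frac{20410}{341} \approx 59.853$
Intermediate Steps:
$l{\left(c,j \right)} = \frac{2 j}{c + j}$
$N{\left(p,R \right)} = p - \frac{4}{-2 + 4 R p}$ ($N{\left(p,R \right)} = p + 2 \left(-2\right) \frac{1}{\left(p + p\right) \left(R + R\right) - 2} = p + 2 \left(-2\right) \frac{1}{2 p 2 R - 2} = p + 2 \left(-2\right) \frac{1}{4 R p - 2} = p + 2 \left(-2\right) \frac{1}{-2 + 4 R p} = p - \frac{4}{-2 + 4 R p}$)
$o = - \frac{5}{11}$ ($o = \frac{5}{-2 + \left(4 \left(-2\right) - 1\right)} = \frac{5}{-2 - 9} = \frac{5}{-11} = 5 \left(- \frac{1}{11}\right) = - \frac{5}{11} \approx -0.45455$)
$- 26 o N{\left(5,-3 \right)} = \left(-26\right) \left(- \frac{5}{11}\right) \left(5 - \frac{4}{-2 + 4 \left(-3\right) 5}\right) = \frac{130 \left(5 - \frac{4}{-2 - 60}\right)}{11} = \frac{130 \left(5 - \frac{4}{-62}\right)}{11} = \frac{130 \left(5 - - \frac{2}{31}\right)}{11} = \frac{130 \left(5 + \frac{2}{31}\right)}{11} = \frac{130}{11} \cdot \frac{157}{31} = \frac{20410}{341}$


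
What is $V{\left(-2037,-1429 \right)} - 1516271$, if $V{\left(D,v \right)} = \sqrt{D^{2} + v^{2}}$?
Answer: $-1516271 + \sqrt{6191410} \approx -1.5138 \cdot 10^{6}$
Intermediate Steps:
$V{\left(-2037,-1429 \right)} - 1516271 = \sqrt{\left(-2037\right)^{2} + \left(-1429\right)^{2}} - 1516271 = \sqrt{4149369 + 2042041} - 1516271 = \sqrt{6191410} - 1516271 = -1516271 + \sqrt{6191410}$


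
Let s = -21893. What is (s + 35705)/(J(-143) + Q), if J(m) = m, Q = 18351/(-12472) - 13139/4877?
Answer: -280042646176/2983825809 ≈ -93.854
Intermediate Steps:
Q = -253367435/60825944 (Q = 18351*(-1/12472) - 13139*1/4877 = -18351/12472 - 13139/4877 = -253367435/60825944 ≈ -4.1655)
(s + 35705)/(J(-143) + Q) = (-21893 + 35705)/(-143 - 253367435/60825944) = 13812/(-8951477427/60825944) = 13812*(-60825944/8951477427) = -280042646176/2983825809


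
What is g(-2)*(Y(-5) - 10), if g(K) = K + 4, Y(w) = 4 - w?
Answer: -2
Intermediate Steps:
g(K) = 4 + K
g(-2)*(Y(-5) - 10) = (4 - 2)*((4 - 1*(-5)) - 10) = 2*((4 + 5) - 10) = 2*(9 - 10) = 2*(-1) = -2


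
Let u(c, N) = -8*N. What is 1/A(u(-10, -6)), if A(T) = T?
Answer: 1/48 ≈ 0.020833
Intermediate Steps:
1/A(u(-10, -6)) = 1/(-8*(-6)) = 1/48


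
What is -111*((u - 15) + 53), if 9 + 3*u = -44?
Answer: -2257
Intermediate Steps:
u = -53/3 (u = -3 + (⅓)*(-44) = -3 - 44/3 = -53/3 ≈ -17.667)
-111*((u - 15) + 53) = -111*((-53/3 - 15) + 53) = -111*(-98/3 + 53) = -111*61/3 = -2257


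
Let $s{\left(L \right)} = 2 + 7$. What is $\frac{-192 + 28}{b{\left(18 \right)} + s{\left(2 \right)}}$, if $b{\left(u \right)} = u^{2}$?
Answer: $- \frac{164}{333} \approx -0.49249$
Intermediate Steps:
$s{\left(L \right)} = 9$
$\frac{-192 + 28}{b{\left(18 \right)} + s{\left(2 \right)}} = \frac{-192 + 28}{18^{2} + 9} = - \frac{164}{324 + 9} = - \frac{164}{333}$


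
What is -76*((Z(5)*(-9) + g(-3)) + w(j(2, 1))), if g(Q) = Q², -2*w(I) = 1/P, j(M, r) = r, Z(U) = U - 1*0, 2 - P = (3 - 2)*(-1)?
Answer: 8246/3 ≈ 2748.7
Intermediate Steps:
P = 3 (P = 2 - (3 - 2)*(-1) = 2 - (-1) = 2 - 1*(-1) = 2 + 1 = 3)
Z(U) = U (Z(U) = U + 0 = U)
w(I) = -⅙ (w(I) = -½/3 = -½*⅓ = -⅙)
-76*((Z(5)*(-9) + g(-3)) + w(j(2, 1))) = -76*((5*(-9) + (-3)²) - ⅙) = -76*((-45 + 9) - ⅙) = -76*(-36 - ⅙) = -76*(-217/6) = 8246/3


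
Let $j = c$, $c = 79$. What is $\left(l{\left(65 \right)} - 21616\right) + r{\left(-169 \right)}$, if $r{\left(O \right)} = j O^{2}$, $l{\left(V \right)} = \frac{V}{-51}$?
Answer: $\frac{113969788}{51} \approx 2.2347 \cdot 10^{6}$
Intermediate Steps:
$j = 79$
$l{\left(V \right)} = - \frac{V}{51}$ ($l{\left(V \right)} = V \left(- \frac{1}{51}\right) = - \frac{V}{51}$)
$r{\left(O \right)} = 79 O^{2}$
$\left(l{\left(65 \right)} - 21616\right) + r{\left(-169 \right)} = \left(\left(- \frac{1}{51}\right) 65 - 21616\right) + 79 \left(-169\right)^{2} = \left(- \frac{65}{51} - 21616\right) + 79 \cdot 28561 = - \frac{1102481}{51} + 2256319 = \frac{113969788}{51}$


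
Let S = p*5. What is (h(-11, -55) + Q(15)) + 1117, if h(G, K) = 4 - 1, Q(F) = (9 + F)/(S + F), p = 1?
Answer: 5606/5 ≈ 1121.2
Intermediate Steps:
S = 5 (S = 1*5 = 5)
Q(F) = (9 + F)/(5 + F)
h(G, K) = 3
(h(-11, -55) + Q(15)) + 1117 = (3 + (9 + 15)/(5 + 15)) + 1117 = (3 + 24/20) + 1117 = (3 + (1/20)*24) + 1117 = (3 + 6/5) + 1117 = 21/5 + 1117 = 5606/5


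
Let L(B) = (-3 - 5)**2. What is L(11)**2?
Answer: 4096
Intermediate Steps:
L(B) = 64 (L(B) = (-8)**2 = 64)
L(11)**2 = 64**2 = 4096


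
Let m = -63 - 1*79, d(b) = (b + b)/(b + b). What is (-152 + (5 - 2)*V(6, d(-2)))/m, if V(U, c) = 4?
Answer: 70/71 ≈ 0.98592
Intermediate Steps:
d(b) = 1 (d(b) = (2*b)/((2*b)) = (2*b)*(1/(2*b)) = 1)
m = -142 (m = -63 - 79 = -142)
(-152 + (5 - 2)*V(6, d(-2)))/m = (-152 + (5 - 2)*4)/(-142) = -(-152 + 3*4)/142 = -(-152 + 12)/142 = -1/142*(-140) = 70/71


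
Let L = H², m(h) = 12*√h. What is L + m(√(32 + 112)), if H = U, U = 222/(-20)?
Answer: 12321/100 + 24*√3 ≈ 164.78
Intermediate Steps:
U = -111/10 (U = 222*(-1/20) = -111/10 ≈ -11.100)
H = -111/10 ≈ -11.100
L = 12321/100 (L = (-111/10)² = 12321/100 ≈ 123.21)
L + m(√(32 + 112)) = 12321/100 + 12*√(√(32 + 112)) = 12321/100 + 12*√(√144) = 12321/100 + 12*√12 = 12321/100 + 12*(2*√3) = 12321/100 + 24*√3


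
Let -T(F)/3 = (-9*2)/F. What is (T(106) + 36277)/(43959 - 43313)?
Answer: 961354/17119 ≈ 56.157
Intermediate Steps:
T(F) = 54/F (T(F) = -3*(-9*2)/F = -(-54)/F = 54/F)
(T(106) + 36277)/(43959 - 43313) = (54/106 + 36277)/(43959 - 43313) = (54*(1/106) + 36277)/646 = (27/53 + 36277)*(1/646) = (1922708/53)*(1/646) = 961354/17119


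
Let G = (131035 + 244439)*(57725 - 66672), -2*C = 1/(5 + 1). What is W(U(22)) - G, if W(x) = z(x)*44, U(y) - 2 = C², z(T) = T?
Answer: 120937174787/36 ≈ 3.3594e+9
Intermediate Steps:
C = -1/12 (C = -1/(2*(5 + 1)) = -½/6 = -½*⅙ = -1/12 ≈ -0.083333)
U(y) = 289/144 (U(y) = 2 + (-1/12)² = 2 + 1/144 = 289/144)
W(x) = 44*x (W(x) = x*44 = 44*x)
G = -3359365878 (G = 375474*(-8947) = -3359365878)
W(U(22)) - G = 44*(289/144) - 1*(-3359365878) = 3179/36 + 3359365878 = 120937174787/36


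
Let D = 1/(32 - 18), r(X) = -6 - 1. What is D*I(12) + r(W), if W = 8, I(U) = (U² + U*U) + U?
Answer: 101/7 ≈ 14.429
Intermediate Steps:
I(U) = U + 2*U² (I(U) = (U² + U²) + U = 2*U² + U = U + 2*U²)
r(X) = -7
D = 1/14 ≈ 0.071429
D*I(12) + r(W) = (12*(1 + 2*12))/14 - 7 = (12*(1 + 24))/14 - 7 = (12*25)/14 - 7 = (1/14)*300 - 7 = 150/7 - 7 = 101/7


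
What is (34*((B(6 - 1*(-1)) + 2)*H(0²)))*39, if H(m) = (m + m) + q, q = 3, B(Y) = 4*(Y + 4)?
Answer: 182988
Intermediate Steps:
B(Y) = 16 + 4*Y (B(Y) = 4*(4 + Y) = 16 + 4*Y)
H(m) = 3 + 2*m (H(m) = (m + m) + 3 = 2*m + 3 = 3 + 2*m)
(34*((B(6 - 1*(-1)) + 2)*H(0²)))*39 = (34*(((16 + 4*(6 - 1*(-1))) + 2)*(3 + 2*0²)))*39 = (34*(((16 + 4*(6 + 1)) + 2)*(3 + 2*0)))*39 = (34*(((16 + 4*7) + 2)*(3 + 0)))*39 = (34*(((16 + 28) + 2)*3))*39 = (34*((44 + 2)*3))*39 = (34*(46*3))*39 = (34*138)*39 = 4692*39 = 182988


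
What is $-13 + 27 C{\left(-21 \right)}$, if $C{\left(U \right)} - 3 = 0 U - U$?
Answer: $635$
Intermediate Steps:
$C{\left(U \right)} = 3 - U$ ($C{\left(U \right)} = 3 + \left(0 U - U\right) = 3 + \left(0 - U\right) = 3 - U$)
$-13 + 27 C{\left(-21 \right)} = -13 + 27 \left(3 - -21\right) = -13 + 27 \left(3 + 21\right) = -13 + 27 \cdot 24 = -13 + 648 = 635$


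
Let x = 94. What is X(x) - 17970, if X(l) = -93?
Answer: -18063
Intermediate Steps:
X(x) - 17970 = -93 - 17970 = -18063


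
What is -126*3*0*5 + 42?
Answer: 42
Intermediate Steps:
-126*3*0*5 + 42 = -0*5 + 42 = -126*0 + 42 = 0 + 42 = 42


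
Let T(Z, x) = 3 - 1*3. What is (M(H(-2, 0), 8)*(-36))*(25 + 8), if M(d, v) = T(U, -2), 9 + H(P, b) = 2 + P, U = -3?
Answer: 0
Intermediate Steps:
H(P, b) = -7 + P (H(P, b) = -9 + (2 + P) = -7 + P)
T(Z, x) = 0 (T(Z, x) = 3 - 3 = 0)
M(d, v) = 0
(M(H(-2, 0), 8)*(-36))*(25 + 8) = (0*(-36))*(25 + 8) = 0*33 = 0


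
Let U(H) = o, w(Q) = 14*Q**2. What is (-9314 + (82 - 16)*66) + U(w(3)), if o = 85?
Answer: -4873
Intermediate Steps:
U(H) = 85
(-9314 + (82 - 16)*66) + U(w(3)) = (-9314 + (82 - 16)*66) + 85 = (-9314 + 66*66) + 85 = (-9314 + 4356) + 85 = -4958 + 85 = -4873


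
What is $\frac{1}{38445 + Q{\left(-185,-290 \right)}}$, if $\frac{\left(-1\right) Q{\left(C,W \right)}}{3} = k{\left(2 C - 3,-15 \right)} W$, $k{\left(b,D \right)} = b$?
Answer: $- \frac{1}{286065} \approx -3.4957 \cdot 10^{-6}$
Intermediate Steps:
$Q{\left(C,W \right)} = - 3 W \left(-3 + 2 C\right)$ ($Q{\left(C,W \right)} = - 3 \left(2 C - 3\right) W = - 3 \left(-3 + 2 C\right) W = - 3 W \left(-3 + 2 C\right)$)
$\frac{1}{38445 + Q{\left(-185,-290 \right)}} = \frac{1}{38445 + 3 \left(-290\right) \left(3 - -370\right)} = \frac{1}{38445 + 3 \left(-290\right) \left(3 + 370\right)} = \frac{1}{38445 + 3 \left(-290\right) 373} = \frac{1}{38445 - 324510} = \frac{1}{-286065} = - \frac{1}{286065}$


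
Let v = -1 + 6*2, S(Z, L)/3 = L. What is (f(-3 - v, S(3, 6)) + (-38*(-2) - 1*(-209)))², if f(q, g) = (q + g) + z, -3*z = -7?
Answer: 763876/9 ≈ 84875.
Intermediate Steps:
z = 7/3 (z = -⅓*(-7) = 7/3 ≈ 2.3333)
S(Z, L) = 3*L
v = 11 (v = -1 + 12 = 11)
f(q, g) = 7/3 + g + q (f(q, g) = (q + g) + 7/3 = (g + q) + 7/3 = 7/3 + g + q)
(f(-3 - v, S(3, 6)) + (-38*(-2) - 1*(-209)))² = ((7/3 + 3*6 + (-3 - 1*11)) + (-38*(-2) - 1*(-209)))² = ((7/3 + 18 + (-3 - 11)) + (76 + 209))² = ((7/3 + 18 - 14) + 285)² = (19/3 + 285)² = (874/3)² = 763876/9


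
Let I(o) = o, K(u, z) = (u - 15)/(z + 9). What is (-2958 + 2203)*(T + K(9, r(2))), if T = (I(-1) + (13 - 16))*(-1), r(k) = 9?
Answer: -8305/3 ≈ -2768.3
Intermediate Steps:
K(u, z) = (-15 + u)/(9 + z)
T = 4 (T = (-1 + (13 - 16))*(-1) = (-1 - 3)*(-1) = -4*(-1) = 4)
(-2958 + 2203)*(T + K(9, r(2))) = (-2958 + 2203)*(4 + (-15 + 9)/(9 + 9)) = -755*(4 - 6/18) = -755*(4 + (1/18)*(-6)) = -755*(4 - ⅓) = -755*11/3 = -8305/3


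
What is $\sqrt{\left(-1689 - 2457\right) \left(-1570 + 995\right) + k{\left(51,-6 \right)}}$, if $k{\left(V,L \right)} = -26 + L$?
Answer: $\sqrt{2383918} \approx 1544.0$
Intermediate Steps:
$\sqrt{\left(-1689 - 2457\right) \left(-1570 + 995\right) + k{\left(51,-6 \right)}} = \sqrt{\left(-1689 - 2457\right) \left(-1570 + 995\right) - 32} = \sqrt{\left(-4146\right) \left(-575\right) - 32} = \sqrt{2383950 - 32} = \sqrt{2383918}$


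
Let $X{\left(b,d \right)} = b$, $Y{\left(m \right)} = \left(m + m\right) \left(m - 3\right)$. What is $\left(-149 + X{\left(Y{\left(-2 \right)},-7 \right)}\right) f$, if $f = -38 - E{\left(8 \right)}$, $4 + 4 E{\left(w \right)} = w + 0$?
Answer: $5031$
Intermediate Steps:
$Y{\left(m \right)} = 2 m \left(-3 + m\right)$
$E{\left(w \right)} = -1 + \frac{w}{4}$ ($E{\left(w \right)} = -1 + \frac{w + 0}{4} = -1 + \frac{w}{4}$)
$f = -39$ ($f = -38 - \left(-1 + \frac{1}{4} \cdot 8\right) = -38 - \left(-1 + 2\right) = -38 - 1 = -39$)
$\left(-149 + X{\left(Y{\left(-2 \right)},-7 \right)}\right) f = \left(-149 + 2 \left(-2\right) \left(-3 - 2\right)\right) \left(-39\right) = \left(-149 + 2 \left(-2\right) \left(-5\right)\right) \left(-39\right) = \left(-149 + 20\right) \left(-39\right) = \left(-129\right) \left(-39\right) = 5031$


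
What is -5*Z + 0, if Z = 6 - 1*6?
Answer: 0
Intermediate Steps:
Z = 0 (Z = 6 - 6 = 0)
-5*Z + 0 = -5*0 + 0 = 0 + 0 = 0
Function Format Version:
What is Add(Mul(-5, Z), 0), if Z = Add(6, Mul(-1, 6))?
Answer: 0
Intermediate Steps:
Z = 0 (Z = Add(6, -6) = 0)
Add(Mul(-5, Z), 0) = Add(Mul(-5, 0), 0) = Add(0, 0) = 0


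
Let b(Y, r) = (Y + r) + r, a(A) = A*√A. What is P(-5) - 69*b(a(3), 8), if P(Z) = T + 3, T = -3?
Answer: -1104 - 207*√3 ≈ -1462.5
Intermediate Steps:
a(A) = A^(3/2)
P(Z) = 0 (P(Z) = -3 + 3 = 0)
b(Y, r) = Y + 2*r
P(-5) - 69*b(a(3), 8) = 0 - 69*(3^(3/2) + 2*8) = 0 - 69*(3*√3 + 16) = 0 - 69*(16 + 3*√3) = 0 + (-1104 - 207*√3) = -1104 - 207*√3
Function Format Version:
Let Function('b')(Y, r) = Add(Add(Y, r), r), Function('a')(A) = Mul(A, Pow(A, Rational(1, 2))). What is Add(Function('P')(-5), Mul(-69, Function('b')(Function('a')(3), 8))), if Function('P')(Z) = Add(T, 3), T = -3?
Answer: Add(-1104, Mul(-207, Pow(3, Rational(1, 2)))) ≈ -1462.5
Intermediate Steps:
Function('a')(A) = Pow(A, Rational(3, 2))
Function('P')(Z) = 0 (Function('P')(Z) = Add(-3, 3) = 0)
Function('b')(Y, r) = Add(Y, Mul(2, r))
Add(Function('P')(-5), Mul(-69, Function('b')(Function('a')(3), 8))) = Add(0, Mul(-69, Add(Pow(3, Rational(3, 2)), Mul(2, 8)))) = Add(0, Mul(-69, Add(Mul(3, Pow(3, Rational(1, 2))), 16))) = Add(0, Mul(-69, Add(16, Mul(3, Pow(3, Rational(1, 2)))))) = Add(0, Add(-1104, Mul(-207, Pow(3, Rational(1, 2))))) = Add(-1104, Mul(-207, Pow(3, Rational(1, 2))))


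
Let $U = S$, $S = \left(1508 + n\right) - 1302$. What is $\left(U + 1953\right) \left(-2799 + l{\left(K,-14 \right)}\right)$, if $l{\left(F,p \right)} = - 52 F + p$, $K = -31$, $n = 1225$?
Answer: $-4064184$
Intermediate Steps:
$S = 1431$ ($S = \left(1508 + 1225\right) - 1302 = 2733 - 1302 = 1431$)
$l{\left(F,p \right)} = p - 52 F$
$U = 1431$
$\left(U + 1953\right) \left(-2799 + l{\left(K,-14 \right)}\right) = \left(1431 + 1953\right) \left(-2799 - -1598\right) = 3384 \left(-2799 + \left(-14 + 1612\right)\right) = 3384 \left(-2799 + 1598\right) = 3384 \left(-1201\right) = -4064184$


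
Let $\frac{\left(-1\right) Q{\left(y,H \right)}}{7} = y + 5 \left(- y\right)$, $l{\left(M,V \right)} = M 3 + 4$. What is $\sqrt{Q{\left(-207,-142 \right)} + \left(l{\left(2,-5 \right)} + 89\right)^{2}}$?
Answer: $3 \sqrt{445} \approx 63.285$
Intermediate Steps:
$l{\left(M,V \right)} = 4 + 3 M$ ($l{\left(M,V \right)} = 3 M + 4 = 4 + 3 M$)
$Q{\left(y,H \right)} = 28 y$ ($Q{\left(y,H \right)} = - 7 \left(y + 5 \left(- y\right)\right) = - 7 \left(y - 5 y\right) = - 7 \left(- 4 y\right) = 28 y$)
$\sqrt{Q{\left(-207,-142 \right)} + \left(l{\left(2,-5 \right)} + 89\right)^{2}} = \sqrt{28 \left(-207\right) + \left(\left(4 + 3 \cdot 2\right) + 89\right)^{2}} = \sqrt{-5796 + \left(\left(4 + 6\right) + 89\right)^{2}} = \sqrt{-5796 + \left(10 + 89\right)^{2}} = \sqrt{-5796 + 99^{2}} = \sqrt{-5796 + 9801} = \sqrt{4005} = 3 \sqrt{445}$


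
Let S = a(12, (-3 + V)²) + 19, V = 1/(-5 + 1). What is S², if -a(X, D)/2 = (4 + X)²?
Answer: 243049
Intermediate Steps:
V = -¼ (V = 1/(-4) = -¼ ≈ -0.25000)
a(X, D) = -2*(4 + X)²
S = -493 (S = -2*(4 + 12)² + 19 = -2*16² + 19 = -2*256 + 19 = -512 + 19 = -493)
S² = (-493)² = 243049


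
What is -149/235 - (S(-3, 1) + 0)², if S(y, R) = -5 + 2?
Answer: -2264/235 ≈ -9.6340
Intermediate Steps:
S(y, R) = -3
-149/235 - (S(-3, 1) + 0)² = -149/235 - (-3 + 0)² = -149*1/235 - 1*(-3)² = -149/235 - 1*9 = -149/235 - 9 = -2264/235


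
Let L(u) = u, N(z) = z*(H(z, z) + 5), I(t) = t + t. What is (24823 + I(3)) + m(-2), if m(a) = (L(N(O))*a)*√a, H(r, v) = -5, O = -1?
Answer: 24829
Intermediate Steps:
I(t) = 2*t
N(z) = 0 (N(z) = z*(-5 + 5) = z*0 = 0)
m(a) = 0 (m(a) = (0*a)*√a = 0*√a = 0)
(24823 + I(3)) + m(-2) = (24823 + 2*3) + 0 = (24823 + 6) + 0 = 24829 + 0 = 24829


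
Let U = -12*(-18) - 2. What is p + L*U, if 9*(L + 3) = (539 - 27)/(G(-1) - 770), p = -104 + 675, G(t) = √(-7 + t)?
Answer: -115808893/1334043 - 54784*I*√2/1334043 ≈ -86.81 - 0.058076*I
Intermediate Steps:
p = 571
L = -3 + 512/(9*(-770 + 2*I*√2)) (L = -3 + ((539 - 27)/(√(-7 - 1) - 770))/9 = -3 + (512/(√(-8) - 770))/9 = -3 + (512/(2*I*√2 - 770))/9 = -3 + (512/(-770 + 2*I*√2))/9 = -3 + 512/(9*(-770 + 2*I*√2)) ≈ -3.0739 - 0.00027138*I)
U = 214 (U = 216 - 2 = 214)
p + L*U = 571 + (-4100689/1334043 - 256*I*√2/1334043)*214 = 571 + (-877547446/1334043 - 54784*I*√2/1334043) = -115808893/1334043 - 54784*I*√2/1334043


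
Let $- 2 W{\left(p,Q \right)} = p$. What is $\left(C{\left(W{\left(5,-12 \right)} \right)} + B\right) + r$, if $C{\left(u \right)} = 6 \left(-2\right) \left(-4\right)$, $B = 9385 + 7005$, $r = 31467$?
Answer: $47905$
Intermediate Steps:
$W{\left(p,Q \right)} = - \frac{p}{2}$
$B = 16390$
$C{\left(u \right)} = 48$ ($C{\left(u \right)} = \left(-12\right) \left(-4\right) = 48$)
$\left(C{\left(W{\left(5,-12 \right)} \right)} + B\right) + r = \left(48 + 16390\right) + 31467 = 16438 + 31467 = 47905$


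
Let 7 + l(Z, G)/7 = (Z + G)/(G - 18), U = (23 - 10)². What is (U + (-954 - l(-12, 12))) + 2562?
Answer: 1826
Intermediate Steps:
U = 169 (U = 13² = 169)
l(Z, G) = -49 + 7*(G + Z)/(-18 + G) (l(Z, G) = -49 + 7*((Z + G)/(G - 18)) = -49 + 7*((G + Z)/(-18 + G)) = -49 + 7*(G + Z)/(-18 + G))
(U + (-954 - l(-12, 12))) + 2562 = (169 + (-954 - 7*(126 - 12 - 6*12)/(-18 + 12))) + 2562 = (169 + (-954 - 7*(126 - 12 - 72)/(-6))) + 2562 = (169 + (-954 - 7*(-1)*42/6)) + 2562 = (169 + (-954 - 1*(-49))) + 2562 = (169 + (-954 + 49)) + 2562 = (169 - 905) + 2562 = -736 + 2562 = 1826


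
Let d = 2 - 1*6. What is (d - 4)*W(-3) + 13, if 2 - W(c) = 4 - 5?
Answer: -11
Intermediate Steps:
d = -4 (d = 2 - 6 = -4)
W(c) = 3 (W(c) = 2 - (4 - 5) = 2 - 1*(-1) = 2 + 1 = 3)
(d - 4)*W(-3) + 13 = (-4 - 4)*3 + 13 = -8*3 + 13 = -24 + 13 = -11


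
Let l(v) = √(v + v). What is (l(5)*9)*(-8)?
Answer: -72*√10 ≈ -227.68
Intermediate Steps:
l(v) = √2*√v (l(v) = √(2*v) = √2*√v)
(l(5)*9)*(-8) = ((√2*√5)*9)*(-8) = (√10*9)*(-8) = (9*√10)*(-8) = -72*√10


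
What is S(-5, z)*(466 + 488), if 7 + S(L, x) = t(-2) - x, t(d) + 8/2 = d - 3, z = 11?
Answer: -25758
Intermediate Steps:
t(d) = -7 + d (t(d) = -4 + (d - 3) = -4 + (-3 + d) = -7 + d)
S(L, x) = -16 - x (S(L, x) = -7 + ((-7 - 2) - x) = -7 + (-9 - x) = -16 - x)
S(-5, z)*(466 + 488) = (-16 - 1*11)*(466 + 488) = (-16 - 11)*954 = -27*954 = -25758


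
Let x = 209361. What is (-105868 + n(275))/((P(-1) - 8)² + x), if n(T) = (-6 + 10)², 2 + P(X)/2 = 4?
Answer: -105852/209377 ≈ -0.50556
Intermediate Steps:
P(X) = 4 (P(X) = -4 + 2*4 = -4 + 8 = 4)
n(T) = 16 (n(T) = 4² = 16)
(-105868 + n(275))/((P(-1) - 8)² + x) = (-105868 + 16)/((4 - 8)² + 209361) = -105852/((-4)² + 209361) = -105852/(16 + 209361) = -105852/209377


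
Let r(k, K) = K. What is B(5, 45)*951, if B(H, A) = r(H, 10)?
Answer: 9510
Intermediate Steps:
B(H, A) = 10
B(5, 45)*951 = 10*951 = 9510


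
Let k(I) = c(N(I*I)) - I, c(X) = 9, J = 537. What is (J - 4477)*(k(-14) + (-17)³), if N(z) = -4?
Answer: 19266600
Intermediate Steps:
k(I) = 9 - I
(J - 4477)*(k(-14) + (-17)³) = (537 - 4477)*((9 - 1*(-14)) + (-17)³) = -3940*((9 + 14) - 4913) = -3940*(23 - 4913) = -3940*(-4890) = 19266600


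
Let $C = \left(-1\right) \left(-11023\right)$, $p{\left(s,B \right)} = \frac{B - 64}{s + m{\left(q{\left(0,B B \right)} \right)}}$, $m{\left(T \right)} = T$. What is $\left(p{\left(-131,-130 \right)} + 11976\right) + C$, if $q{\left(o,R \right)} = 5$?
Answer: $\frac{1449034}{63} \approx 23001.0$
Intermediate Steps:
$p{\left(s,B \right)} = \frac{-64 + B}{5 + s}$ ($p{\left(s,B \right)} = \frac{B - 64}{s + 5} = \frac{-64 + B}{5 + s}$)
$C = 11023$
$\left(p{\left(-131,-130 \right)} + 11976\right) + C = \left(\frac{-64 - 130}{5 - 131} + 11976\right) + 11023 = \left(\frac{1}{-126} \left(-194\right) + 11976\right) + 11023 = \left(\left(- \frac{1}{126}\right) \left(-194\right) + 11976\right) + 11023 = \left(\frac{97}{63} + 11976\right) + 11023 = \frac{754585}{63} + 11023 = \frac{1449034}{63}$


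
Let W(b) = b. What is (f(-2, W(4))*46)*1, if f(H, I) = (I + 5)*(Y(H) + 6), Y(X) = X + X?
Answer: 828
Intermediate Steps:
Y(X) = 2*X
f(H, I) = (5 + I)*(6 + 2*H) (f(H, I) = (I + 5)*(2*H + 6) = (5 + I)*(6 + 2*H))
(f(-2, W(4))*46)*1 = ((30 + 6*4 + 10*(-2) + 2*(-2)*4)*46)*1 = ((30 + 24 - 20 - 16)*46)*1 = (18*46)*1 = 828*1 = 828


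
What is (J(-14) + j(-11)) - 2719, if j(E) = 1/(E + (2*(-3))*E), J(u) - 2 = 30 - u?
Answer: -147014/55 ≈ -2673.0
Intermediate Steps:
J(u) = 32 - u (J(u) = 2 + (30 - u) = 32 - u)
j(E) = -1/(5*E) (j(E) = 1/(E - 6*E) = 1/(-5*E) = -1/(5*E))
(J(-14) + j(-11)) - 2719 = ((32 - 1*(-14)) - 1/5/(-11)) - 2719 = ((32 + 14) - 1/5*(-1/11)) - 2719 = (46 + 1/55) - 2719 = 2531/55 - 2719 = -147014/55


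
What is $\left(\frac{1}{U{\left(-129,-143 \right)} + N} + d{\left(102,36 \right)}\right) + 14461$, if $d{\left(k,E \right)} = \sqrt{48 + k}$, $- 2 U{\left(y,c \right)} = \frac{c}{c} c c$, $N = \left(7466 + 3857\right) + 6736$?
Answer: $\frac{226589411}{15669} + 5 \sqrt{6} \approx 14473.0$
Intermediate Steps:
$N = 18059$ ($N = 11323 + 6736 = 18059$)
$U{\left(y,c \right)} = - \frac{c^{2}}{2}$ ($U{\left(y,c \right)} = - \frac{\frac{c}{c} c c}{2} = - \frac{1 c c}{2} = - \frac{c c}{2} = - \frac{c^{2}}{2}$)
$\left(\frac{1}{U{\left(-129,-143 \right)} + N} + d{\left(102,36 \right)}\right) + 14461 = \left(\frac{1}{- \frac{\left(-143\right)^{2}}{2} + 18059} + \sqrt{48 + 102}\right) + 14461 = \left(\frac{1}{\left(- \frac{1}{2}\right) 20449 + 18059} + \sqrt{150}\right) + 14461 = \left(\frac{1}{- \frac{20449}{2} + 18059} + 5 \sqrt{6}\right) + 14461 = \left(\frac{1}{\frac{15669}{2}} + 5 \sqrt{6}\right) + 14461 = \left(\frac{2}{15669} + 5 \sqrt{6}\right) + 14461 = \frac{226589411}{15669} + 5 \sqrt{6}$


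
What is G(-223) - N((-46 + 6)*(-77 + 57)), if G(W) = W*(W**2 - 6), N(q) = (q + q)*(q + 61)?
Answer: -12465829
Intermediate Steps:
N(q) = 2*q*(61 + q) (N(q) = (2*q)*(61 + q) = 2*q*(61 + q))
G(W) = W*(-6 + W**2)
G(-223) - N((-46 + 6)*(-77 + 57)) = -223*(-6 + (-223)**2) - 2*(-46 + 6)*(-77 + 57)*(61 + (-46 + 6)*(-77 + 57)) = -223*(-6 + 49729) - 2*(-40*(-20))*(61 - 40*(-20)) = -223*49723 - 2*800*(61 + 800) = -11088229 - 2*800*861 = -11088229 - 1*1377600 = -11088229 - 1377600 = -12465829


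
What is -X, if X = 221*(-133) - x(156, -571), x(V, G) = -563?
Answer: 28830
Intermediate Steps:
X = -28830 (X = 221*(-133) - 1*(-563) = -29393 + 563 = -28830)
-X = -1*(-28830) = 28830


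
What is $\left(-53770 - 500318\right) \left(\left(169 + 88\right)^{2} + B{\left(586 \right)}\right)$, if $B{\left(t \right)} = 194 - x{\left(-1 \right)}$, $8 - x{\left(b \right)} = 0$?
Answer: $-36700018680$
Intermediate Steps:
$x{\left(b \right)} = 8$ ($x{\left(b \right)} = 8 - 0 = 8 + 0 = 8$)
$B{\left(t \right)} = 186$ ($B{\left(t \right)} = 194 - 8 = 186$)
$\left(-53770 - 500318\right) \left(\left(169 + 88\right)^{2} + B{\left(586 \right)}\right) = \left(-53770 - 500318\right) \left(\left(169 + 88\right)^{2} + 186\right) = - 554088 \left(257^{2} + 186\right) = - 554088 \left(66049 + 186\right) = \left(-554088\right) 66235 = -36700018680$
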